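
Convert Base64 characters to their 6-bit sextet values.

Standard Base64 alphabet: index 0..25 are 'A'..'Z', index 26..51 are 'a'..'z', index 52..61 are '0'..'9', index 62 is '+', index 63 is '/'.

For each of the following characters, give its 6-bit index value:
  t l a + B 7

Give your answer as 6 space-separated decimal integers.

Answer: 45 37 26 62 1 59

Derivation:
't': a..z range, 26 + ord('t') − ord('a') = 45
'l': a..z range, 26 + ord('l') − ord('a') = 37
'a': a..z range, 26 + ord('a') − ord('a') = 26
'+': index 62
'B': A..Z range, ord('B') − ord('A') = 1
'7': 0..9 range, 52 + ord('7') − ord('0') = 59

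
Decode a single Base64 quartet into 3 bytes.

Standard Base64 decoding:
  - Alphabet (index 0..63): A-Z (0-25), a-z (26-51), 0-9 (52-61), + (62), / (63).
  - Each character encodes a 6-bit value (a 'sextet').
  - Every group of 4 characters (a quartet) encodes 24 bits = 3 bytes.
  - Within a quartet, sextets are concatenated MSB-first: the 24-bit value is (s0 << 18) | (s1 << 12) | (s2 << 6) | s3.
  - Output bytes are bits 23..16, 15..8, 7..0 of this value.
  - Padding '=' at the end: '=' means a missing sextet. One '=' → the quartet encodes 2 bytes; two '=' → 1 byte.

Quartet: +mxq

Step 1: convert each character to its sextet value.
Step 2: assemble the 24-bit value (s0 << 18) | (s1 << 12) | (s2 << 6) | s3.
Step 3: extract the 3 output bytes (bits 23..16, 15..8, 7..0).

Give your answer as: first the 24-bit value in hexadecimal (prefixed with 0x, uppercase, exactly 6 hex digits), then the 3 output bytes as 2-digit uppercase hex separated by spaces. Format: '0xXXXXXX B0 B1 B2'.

Sextets: +=62, m=38, x=49, q=42
24-bit: (62<<18) | (38<<12) | (49<<6) | 42
      = 0xF80000 | 0x026000 | 0x000C40 | 0x00002A
      = 0xFA6C6A
Bytes: (v>>16)&0xFF=FA, (v>>8)&0xFF=6C, v&0xFF=6A

Answer: 0xFA6C6A FA 6C 6A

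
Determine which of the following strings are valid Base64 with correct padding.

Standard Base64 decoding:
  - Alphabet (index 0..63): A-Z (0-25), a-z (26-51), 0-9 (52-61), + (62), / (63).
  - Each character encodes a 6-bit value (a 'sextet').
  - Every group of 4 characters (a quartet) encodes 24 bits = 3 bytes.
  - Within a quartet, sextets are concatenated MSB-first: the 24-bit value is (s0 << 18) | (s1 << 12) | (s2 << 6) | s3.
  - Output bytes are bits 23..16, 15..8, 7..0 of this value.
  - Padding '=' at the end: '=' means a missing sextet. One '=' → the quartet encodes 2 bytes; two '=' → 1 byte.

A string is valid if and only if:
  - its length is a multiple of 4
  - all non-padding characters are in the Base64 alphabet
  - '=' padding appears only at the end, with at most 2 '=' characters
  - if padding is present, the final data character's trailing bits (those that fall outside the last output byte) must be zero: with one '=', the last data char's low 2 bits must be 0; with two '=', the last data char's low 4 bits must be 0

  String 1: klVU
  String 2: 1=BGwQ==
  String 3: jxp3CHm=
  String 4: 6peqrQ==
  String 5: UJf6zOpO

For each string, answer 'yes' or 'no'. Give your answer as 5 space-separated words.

String 1: 'klVU' → valid
String 2: '1=BGwQ==' → invalid (bad char(s): ['=']; '=' in middle)
String 3: 'jxp3CHm=' → invalid (bad trailing bits)
String 4: '6peqrQ==' → valid
String 5: 'UJf6zOpO' → valid

Answer: yes no no yes yes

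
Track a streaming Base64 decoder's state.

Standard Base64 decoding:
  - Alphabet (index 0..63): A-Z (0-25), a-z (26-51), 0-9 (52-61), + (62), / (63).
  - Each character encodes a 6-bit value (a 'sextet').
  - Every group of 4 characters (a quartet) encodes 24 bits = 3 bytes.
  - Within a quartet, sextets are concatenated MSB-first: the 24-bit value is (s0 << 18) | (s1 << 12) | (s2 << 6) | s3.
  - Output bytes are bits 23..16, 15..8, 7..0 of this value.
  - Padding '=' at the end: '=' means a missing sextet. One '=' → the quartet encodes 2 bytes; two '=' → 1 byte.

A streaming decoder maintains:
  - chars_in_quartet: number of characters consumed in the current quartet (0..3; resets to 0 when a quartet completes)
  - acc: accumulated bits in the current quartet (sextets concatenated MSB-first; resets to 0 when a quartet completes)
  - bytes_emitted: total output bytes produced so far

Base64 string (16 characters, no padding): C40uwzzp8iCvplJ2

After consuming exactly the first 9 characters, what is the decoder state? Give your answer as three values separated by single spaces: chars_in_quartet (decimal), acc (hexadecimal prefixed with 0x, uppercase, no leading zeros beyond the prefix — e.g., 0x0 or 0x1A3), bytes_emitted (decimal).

Answer: 1 0x3C 6

Derivation:
After char 0 ('C'=2): chars_in_quartet=1 acc=0x2 bytes_emitted=0
After char 1 ('4'=56): chars_in_quartet=2 acc=0xB8 bytes_emitted=0
After char 2 ('0'=52): chars_in_quartet=3 acc=0x2E34 bytes_emitted=0
After char 3 ('u'=46): chars_in_quartet=4 acc=0xB8D2E -> emit 0B 8D 2E, reset; bytes_emitted=3
After char 4 ('w'=48): chars_in_quartet=1 acc=0x30 bytes_emitted=3
After char 5 ('z'=51): chars_in_quartet=2 acc=0xC33 bytes_emitted=3
After char 6 ('z'=51): chars_in_quartet=3 acc=0x30CF3 bytes_emitted=3
After char 7 ('p'=41): chars_in_quartet=4 acc=0xC33CE9 -> emit C3 3C E9, reset; bytes_emitted=6
After char 8 ('8'=60): chars_in_quartet=1 acc=0x3C bytes_emitted=6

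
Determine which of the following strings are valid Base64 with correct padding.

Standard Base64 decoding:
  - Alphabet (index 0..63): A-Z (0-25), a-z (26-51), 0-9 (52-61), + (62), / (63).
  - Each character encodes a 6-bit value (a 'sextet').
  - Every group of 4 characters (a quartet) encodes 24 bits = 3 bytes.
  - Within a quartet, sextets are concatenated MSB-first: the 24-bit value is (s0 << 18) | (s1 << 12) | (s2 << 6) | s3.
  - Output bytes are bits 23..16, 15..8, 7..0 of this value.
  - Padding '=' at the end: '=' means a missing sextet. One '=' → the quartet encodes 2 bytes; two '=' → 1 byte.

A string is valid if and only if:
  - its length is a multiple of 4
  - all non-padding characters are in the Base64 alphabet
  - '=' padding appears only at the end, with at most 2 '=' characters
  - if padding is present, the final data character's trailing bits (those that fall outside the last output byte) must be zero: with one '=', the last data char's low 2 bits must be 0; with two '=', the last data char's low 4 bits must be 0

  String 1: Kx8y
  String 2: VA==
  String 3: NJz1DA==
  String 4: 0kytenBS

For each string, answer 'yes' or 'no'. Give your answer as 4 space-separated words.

String 1: 'Kx8y' → valid
String 2: 'VA==' → valid
String 3: 'NJz1DA==' → valid
String 4: '0kytenBS' → valid

Answer: yes yes yes yes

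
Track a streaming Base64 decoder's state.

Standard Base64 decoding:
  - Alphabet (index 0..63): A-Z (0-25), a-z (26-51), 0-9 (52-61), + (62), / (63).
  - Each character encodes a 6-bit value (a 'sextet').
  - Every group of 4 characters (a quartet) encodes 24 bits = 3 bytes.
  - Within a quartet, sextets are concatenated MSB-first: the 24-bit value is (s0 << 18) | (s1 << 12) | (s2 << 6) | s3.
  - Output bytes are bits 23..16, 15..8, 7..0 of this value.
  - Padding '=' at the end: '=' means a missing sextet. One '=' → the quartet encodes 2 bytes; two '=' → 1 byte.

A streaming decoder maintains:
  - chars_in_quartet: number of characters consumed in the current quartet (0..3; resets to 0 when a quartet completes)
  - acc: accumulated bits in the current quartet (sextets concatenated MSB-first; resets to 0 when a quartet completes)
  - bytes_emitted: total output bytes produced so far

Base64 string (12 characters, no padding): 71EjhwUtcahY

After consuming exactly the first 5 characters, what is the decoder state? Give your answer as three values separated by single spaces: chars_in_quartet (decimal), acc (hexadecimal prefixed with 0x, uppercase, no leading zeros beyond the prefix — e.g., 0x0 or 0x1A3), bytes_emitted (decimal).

After char 0 ('7'=59): chars_in_quartet=1 acc=0x3B bytes_emitted=0
After char 1 ('1'=53): chars_in_quartet=2 acc=0xEF5 bytes_emitted=0
After char 2 ('E'=4): chars_in_quartet=3 acc=0x3BD44 bytes_emitted=0
After char 3 ('j'=35): chars_in_quartet=4 acc=0xEF5123 -> emit EF 51 23, reset; bytes_emitted=3
After char 4 ('h'=33): chars_in_quartet=1 acc=0x21 bytes_emitted=3

Answer: 1 0x21 3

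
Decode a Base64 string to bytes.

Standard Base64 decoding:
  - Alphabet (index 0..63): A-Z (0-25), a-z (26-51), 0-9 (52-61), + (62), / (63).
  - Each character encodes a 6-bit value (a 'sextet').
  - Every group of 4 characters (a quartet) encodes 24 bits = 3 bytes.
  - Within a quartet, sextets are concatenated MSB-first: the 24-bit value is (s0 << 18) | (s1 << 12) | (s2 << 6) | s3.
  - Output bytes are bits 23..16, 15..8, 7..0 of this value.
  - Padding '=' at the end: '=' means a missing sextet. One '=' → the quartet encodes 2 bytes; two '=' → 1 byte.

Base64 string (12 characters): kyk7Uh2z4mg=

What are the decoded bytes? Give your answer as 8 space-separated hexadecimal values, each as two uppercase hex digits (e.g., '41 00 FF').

Answer: 93 29 3B 52 1D B3 E2 68

Derivation:
After char 0 ('k'=36): chars_in_quartet=1 acc=0x24 bytes_emitted=0
After char 1 ('y'=50): chars_in_quartet=2 acc=0x932 bytes_emitted=0
After char 2 ('k'=36): chars_in_quartet=3 acc=0x24CA4 bytes_emitted=0
After char 3 ('7'=59): chars_in_quartet=4 acc=0x93293B -> emit 93 29 3B, reset; bytes_emitted=3
After char 4 ('U'=20): chars_in_quartet=1 acc=0x14 bytes_emitted=3
After char 5 ('h'=33): chars_in_quartet=2 acc=0x521 bytes_emitted=3
After char 6 ('2'=54): chars_in_quartet=3 acc=0x14876 bytes_emitted=3
After char 7 ('z'=51): chars_in_quartet=4 acc=0x521DB3 -> emit 52 1D B3, reset; bytes_emitted=6
After char 8 ('4'=56): chars_in_quartet=1 acc=0x38 bytes_emitted=6
After char 9 ('m'=38): chars_in_quartet=2 acc=0xE26 bytes_emitted=6
After char 10 ('g'=32): chars_in_quartet=3 acc=0x389A0 bytes_emitted=6
Padding '=': partial quartet acc=0x389A0 -> emit E2 68; bytes_emitted=8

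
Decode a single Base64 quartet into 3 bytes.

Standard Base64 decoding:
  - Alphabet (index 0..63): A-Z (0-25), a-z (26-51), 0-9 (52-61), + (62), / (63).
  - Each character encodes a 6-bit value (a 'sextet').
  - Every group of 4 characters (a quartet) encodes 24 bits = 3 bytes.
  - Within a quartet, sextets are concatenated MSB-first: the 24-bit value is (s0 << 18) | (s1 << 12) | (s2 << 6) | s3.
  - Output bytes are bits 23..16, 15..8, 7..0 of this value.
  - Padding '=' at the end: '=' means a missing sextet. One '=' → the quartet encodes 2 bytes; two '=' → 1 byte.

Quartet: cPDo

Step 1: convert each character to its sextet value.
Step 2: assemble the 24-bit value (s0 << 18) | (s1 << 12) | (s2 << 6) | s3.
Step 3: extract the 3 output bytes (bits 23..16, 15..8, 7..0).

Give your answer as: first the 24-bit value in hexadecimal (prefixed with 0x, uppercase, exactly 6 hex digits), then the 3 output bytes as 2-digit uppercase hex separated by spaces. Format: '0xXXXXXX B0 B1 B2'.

Answer: 0x70F0E8 70 F0 E8

Derivation:
Sextets: c=28, P=15, D=3, o=40
24-bit: (28<<18) | (15<<12) | (3<<6) | 40
      = 0x700000 | 0x00F000 | 0x0000C0 | 0x000028
      = 0x70F0E8
Bytes: (v>>16)&0xFF=70, (v>>8)&0xFF=F0, v&0xFF=E8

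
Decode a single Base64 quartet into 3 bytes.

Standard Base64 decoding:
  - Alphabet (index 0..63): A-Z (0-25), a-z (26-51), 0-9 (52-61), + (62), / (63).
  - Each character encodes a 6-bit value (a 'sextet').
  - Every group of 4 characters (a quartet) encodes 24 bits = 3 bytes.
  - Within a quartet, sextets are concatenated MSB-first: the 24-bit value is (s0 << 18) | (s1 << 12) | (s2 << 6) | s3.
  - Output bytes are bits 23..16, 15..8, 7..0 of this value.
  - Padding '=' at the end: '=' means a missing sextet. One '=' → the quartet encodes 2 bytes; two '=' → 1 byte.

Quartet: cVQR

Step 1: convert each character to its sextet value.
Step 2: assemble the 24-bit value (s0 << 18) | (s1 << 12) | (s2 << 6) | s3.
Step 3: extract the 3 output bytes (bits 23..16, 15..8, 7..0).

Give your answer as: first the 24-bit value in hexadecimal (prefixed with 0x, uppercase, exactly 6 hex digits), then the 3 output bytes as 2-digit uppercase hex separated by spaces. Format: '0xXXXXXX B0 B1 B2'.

Sextets: c=28, V=21, Q=16, R=17
24-bit: (28<<18) | (21<<12) | (16<<6) | 17
      = 0x700000 | 0x015000 | 0x000400 | 0x000011
      = 0x715411
Bytes: (v>>16)&0xFF=71, (v>>8)&0xFF=54, v&0xFF=11

Answer: 0x715411 71 54 11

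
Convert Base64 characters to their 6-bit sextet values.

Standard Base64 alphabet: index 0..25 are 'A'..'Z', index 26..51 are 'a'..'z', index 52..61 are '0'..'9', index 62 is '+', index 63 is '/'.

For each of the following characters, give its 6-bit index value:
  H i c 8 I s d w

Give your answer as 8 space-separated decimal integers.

Answer: 7 34 28 60 8 44 29 48

Derivation:
'H': A..Z range, ord('H') − ord('A') = 7
'i': a..z range, 26 + ord('i') − ord('a') = 34
'c': a..z range, 26 + ord('c') − ord('a') = 28
'8': 0..9 range, 52 + ord('8') − ord('0') = 60
'I': A..Z range, ord('I') − ord('A') = 8
's': a..z range, 26 + ord('s') − ord('a') = 44
'd': a..z range, 26 + ord('d') − ord('a') = 29
'w': a..z range, 26 + ord('w') − ord('a') = 48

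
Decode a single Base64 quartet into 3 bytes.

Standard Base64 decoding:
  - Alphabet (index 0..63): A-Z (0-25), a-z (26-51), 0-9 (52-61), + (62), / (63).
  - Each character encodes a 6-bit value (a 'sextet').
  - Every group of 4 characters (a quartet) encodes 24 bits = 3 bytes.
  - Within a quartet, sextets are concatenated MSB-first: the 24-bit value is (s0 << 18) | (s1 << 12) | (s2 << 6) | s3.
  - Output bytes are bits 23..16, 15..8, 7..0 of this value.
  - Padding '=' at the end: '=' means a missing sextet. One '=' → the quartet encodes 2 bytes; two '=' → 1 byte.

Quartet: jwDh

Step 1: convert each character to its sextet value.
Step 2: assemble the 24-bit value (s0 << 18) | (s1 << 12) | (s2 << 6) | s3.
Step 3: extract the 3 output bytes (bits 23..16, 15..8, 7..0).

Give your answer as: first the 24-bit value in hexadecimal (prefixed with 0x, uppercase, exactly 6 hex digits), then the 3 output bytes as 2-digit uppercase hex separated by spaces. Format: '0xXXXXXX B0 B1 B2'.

Sextets: j=35, w=48, D=3, h=33
24-bit: (35<<18) | (48<<12) | (3<<6) | 33
      = 0x8C0000 | 0x030000 | 0x0000C0 | 0x000021
      = 0x8F00E1
Bytes: (v>>16)&0xFF=8F, (v>>8)&0xFF=00, v&0xFF=E1

Answer: 0x8F00E1 8F 00 E1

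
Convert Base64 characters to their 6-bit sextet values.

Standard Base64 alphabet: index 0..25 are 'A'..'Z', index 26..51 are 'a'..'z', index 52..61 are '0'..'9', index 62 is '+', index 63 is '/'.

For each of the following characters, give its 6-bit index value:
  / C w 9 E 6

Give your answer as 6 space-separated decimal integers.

'/': index 63
'C': A..Z range, ord('C') − ord('A') = 2
'w': a..z range, 26 + ord('w') − ord('a') = 48
'9': 0..9 range, 52 + ord('9') − ord('0') = 61
'E': A..Z range, ord('E') − ord('A') = 4
'6': 0..9 range, 52 + ord('6') − ord('0') = 58

Answer: 63 2 48 61 4 58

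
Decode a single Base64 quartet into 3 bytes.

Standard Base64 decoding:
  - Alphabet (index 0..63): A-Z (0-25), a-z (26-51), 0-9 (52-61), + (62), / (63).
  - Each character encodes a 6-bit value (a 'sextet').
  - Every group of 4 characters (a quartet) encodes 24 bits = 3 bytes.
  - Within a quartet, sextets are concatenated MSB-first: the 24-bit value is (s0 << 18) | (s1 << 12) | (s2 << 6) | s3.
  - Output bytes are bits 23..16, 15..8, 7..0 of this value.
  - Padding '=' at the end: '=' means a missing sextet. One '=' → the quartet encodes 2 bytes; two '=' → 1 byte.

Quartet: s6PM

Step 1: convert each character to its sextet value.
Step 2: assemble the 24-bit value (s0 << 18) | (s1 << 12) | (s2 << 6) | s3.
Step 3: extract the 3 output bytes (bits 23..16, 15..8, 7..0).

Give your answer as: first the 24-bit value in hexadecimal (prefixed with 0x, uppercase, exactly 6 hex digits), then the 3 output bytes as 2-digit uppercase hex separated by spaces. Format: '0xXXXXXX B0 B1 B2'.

Answer: 0xB3A3CC B3 A3 CC

Derivation:
Sextets: s=44, 6=58, P=15, M=12
24-bit: (44<<18) | (58<<12) | (15<<6) | 12
      = 0xB00000 | 0x03A000 | 0x0003C0 | 0x00000C
      = 0xB3A3CC
Bytes: (v>>16)&0xFF=B3, (v>>8)&0xFF=A3, v&0xFF=CC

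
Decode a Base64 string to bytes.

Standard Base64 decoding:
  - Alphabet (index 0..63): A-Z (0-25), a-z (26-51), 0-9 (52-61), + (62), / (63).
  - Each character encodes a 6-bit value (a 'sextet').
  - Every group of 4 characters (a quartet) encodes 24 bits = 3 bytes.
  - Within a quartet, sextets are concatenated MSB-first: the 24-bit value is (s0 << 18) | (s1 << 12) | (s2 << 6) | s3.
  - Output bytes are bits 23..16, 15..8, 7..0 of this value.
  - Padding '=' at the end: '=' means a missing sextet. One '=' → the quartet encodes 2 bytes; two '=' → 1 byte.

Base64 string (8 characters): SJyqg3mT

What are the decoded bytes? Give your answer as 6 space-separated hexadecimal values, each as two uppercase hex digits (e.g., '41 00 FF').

After char 0 ('S'=18): chars_in_quartet=1 acc=0x12 bytes_emitted=0
After char 1 ('J'=9): chars_in_quartet=2 acc=0x489 bytes_emitted=0
After char 2 ('y'=50): chars_in_quartet=3 acc=0x12272 bytes_emitted=0
After char 3 ('q'=42): chars_in_quartet=4 acc=0x489CAA -> emit 48 9C AA, reset; bytes_emitted=3
After char 4 ('g'=32): chars_in_quartet=1 acc=0x20 bytes_emitted=3
After char 5 ('3'=55): chars_in_quartet=2 acc=0x837 bytes_emitted=3
After char 6 ('m'=38): chars_in_quartet=3 acc=0x20DE6 bytes_emitted=3
After char 7 ('T'=19): chars_in_quartet=4 acc=0x837993 -> emit 83 79 93, reset; bytes_emitted=6

Answer: 48 9C AA 83 79 93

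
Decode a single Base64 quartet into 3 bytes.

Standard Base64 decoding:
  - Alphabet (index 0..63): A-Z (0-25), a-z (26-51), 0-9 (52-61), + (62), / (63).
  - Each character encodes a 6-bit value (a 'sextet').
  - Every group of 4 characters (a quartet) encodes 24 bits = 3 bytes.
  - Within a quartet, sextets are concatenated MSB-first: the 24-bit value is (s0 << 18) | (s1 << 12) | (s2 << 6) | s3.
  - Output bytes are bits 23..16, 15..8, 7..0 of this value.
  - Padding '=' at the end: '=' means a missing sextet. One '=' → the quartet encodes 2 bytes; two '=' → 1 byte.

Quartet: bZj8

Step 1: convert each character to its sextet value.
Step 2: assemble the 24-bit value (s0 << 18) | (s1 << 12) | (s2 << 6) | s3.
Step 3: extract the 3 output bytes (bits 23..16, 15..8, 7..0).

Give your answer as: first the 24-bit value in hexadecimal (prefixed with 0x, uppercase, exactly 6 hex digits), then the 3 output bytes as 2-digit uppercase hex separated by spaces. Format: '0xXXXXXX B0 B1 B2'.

Answer: 0x6D98FC 6D 98 FC

Derivation:
Sextets: b=27, Z=25, j=35, 8=60
24-bit: (27<<18) | (25<<12) | (35<<6) | 60
      = 0x6C0000 | 0x019000 | 0x0008C0 | 0x00003C
      = 0x6D98FC
Bytes: (v>>16)&0xFF=6D, (v>>8)&0xFF=98, v&0xFF=FC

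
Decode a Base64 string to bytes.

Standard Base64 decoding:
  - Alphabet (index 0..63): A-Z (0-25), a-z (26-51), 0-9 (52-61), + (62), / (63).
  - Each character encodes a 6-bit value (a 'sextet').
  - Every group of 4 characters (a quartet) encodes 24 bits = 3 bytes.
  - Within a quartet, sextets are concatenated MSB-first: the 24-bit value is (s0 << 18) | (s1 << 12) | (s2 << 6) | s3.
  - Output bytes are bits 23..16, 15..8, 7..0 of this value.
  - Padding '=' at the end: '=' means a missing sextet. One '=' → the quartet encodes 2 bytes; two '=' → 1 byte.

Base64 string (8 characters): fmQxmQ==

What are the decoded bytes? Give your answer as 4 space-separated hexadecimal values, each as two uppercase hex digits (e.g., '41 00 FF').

Answer: 7E 64 31 99

Derivation:
After char 0 ('f'=31): chars_in_quartet=1 acc=0x1F bytes_emitted=0
After char 1 ('m'=38): chars_in_quartet=2 acc=0x7E6 bytes_emitted=0
After char 2 ('Q'=16): chars_in_quartet=3 acc=0x1F990 bytes_emitted=0
After char 3 ('x'=49): chars_in_quartet=4 acc=0x7E6431 -> emit 7E 64 31, reset; bytes_emitted=3
After char 4 ('m'=38): chars_in_quartet=1 acc=0x26 bytes_emitted=3
After char 5 ('Q'=16): chars_in_quartet=2 acc=0x990 bytes_emitted=3
Padding '==': partial quartet acc=0x990 -> emit 99; bytes_emitted=4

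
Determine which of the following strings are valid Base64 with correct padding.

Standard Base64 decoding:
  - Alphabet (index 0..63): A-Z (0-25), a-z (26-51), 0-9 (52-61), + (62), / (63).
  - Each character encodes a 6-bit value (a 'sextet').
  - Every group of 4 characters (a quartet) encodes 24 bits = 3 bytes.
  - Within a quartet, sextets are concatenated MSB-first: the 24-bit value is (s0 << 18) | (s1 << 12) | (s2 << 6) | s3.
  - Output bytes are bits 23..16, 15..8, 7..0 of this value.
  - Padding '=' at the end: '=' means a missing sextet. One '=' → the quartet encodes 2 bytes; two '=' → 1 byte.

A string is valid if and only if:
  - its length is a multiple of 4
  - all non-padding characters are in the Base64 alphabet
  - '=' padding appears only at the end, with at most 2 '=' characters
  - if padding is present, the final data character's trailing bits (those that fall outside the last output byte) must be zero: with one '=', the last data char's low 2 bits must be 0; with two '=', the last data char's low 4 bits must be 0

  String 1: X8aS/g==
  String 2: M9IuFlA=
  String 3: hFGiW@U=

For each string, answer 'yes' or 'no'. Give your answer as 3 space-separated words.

Answer: yes yes no

Derivation:
String 1: 'X8aS/g==' → valid
String 2: 'M9IuFlA=' → valid
String 3: 'hFGiW@U=' → invalid (bad char(s): ['@'])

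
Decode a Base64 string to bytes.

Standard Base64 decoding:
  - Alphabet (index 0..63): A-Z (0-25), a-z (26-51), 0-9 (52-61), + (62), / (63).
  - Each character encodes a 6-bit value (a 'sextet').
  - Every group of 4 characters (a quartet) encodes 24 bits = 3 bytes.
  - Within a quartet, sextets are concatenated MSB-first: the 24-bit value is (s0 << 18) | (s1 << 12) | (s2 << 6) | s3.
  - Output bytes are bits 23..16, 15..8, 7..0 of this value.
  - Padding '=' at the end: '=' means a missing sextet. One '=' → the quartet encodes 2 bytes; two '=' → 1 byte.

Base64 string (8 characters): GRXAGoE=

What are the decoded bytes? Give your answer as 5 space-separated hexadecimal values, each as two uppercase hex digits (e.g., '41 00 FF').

Answer: 19 15 C0 1A 81

Derivation:
After char 0 ('G'=6): chars_in_quartet=1 acc=0x6 bytes_emitted=0
After char 1 ('R'=17): chars_in_quartet=2 acc=0x191 bytes_emitted=0
After char 2 ('X'=23): chars_in_quartet=3 acc=0x6457 bytes_emitted=0
After char 3 ('A'=0): chars_in_quartet=4 acc=0x1915C0 -> emit 19 15 C0, reset; bytes_emitted=3
After char 4 ('G'=6): chars_in_quartet=1 acc=0x6 bytes_emitted=3
After char 5 ('o'=40): chars_in_quartet=2 acc=0x1A8 bytes_emitted=3
After char 6 ('E'=4): chars_in_quartet=3 acc=0x6A04 bytes_emitted=3
Padding '=': partial quartet acc=0x6A04 -> emit 1A 81; bytes_emitted=5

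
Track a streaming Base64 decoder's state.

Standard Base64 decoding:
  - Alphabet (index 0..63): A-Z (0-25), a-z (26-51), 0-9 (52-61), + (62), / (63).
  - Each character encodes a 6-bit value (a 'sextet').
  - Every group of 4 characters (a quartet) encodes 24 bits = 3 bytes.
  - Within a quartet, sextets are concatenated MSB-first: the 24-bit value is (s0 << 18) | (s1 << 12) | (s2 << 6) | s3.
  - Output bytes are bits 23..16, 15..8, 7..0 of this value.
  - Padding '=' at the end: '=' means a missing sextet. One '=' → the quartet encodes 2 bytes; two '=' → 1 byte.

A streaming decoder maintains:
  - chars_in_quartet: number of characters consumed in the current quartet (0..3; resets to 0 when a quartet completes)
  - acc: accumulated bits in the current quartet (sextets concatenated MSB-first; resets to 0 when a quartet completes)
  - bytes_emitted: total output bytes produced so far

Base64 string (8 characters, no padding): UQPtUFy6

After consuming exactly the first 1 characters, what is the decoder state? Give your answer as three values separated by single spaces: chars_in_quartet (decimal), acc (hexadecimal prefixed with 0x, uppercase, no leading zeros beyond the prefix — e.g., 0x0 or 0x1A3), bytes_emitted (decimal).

After char 0 ('U'=20): chars_in_quartet=1 acc=0x14 bytes_emitted=0

Answer: 1 0x14 0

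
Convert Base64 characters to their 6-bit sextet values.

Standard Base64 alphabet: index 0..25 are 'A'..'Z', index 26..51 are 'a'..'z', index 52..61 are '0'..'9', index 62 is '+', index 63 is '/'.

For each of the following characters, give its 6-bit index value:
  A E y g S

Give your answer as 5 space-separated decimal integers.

Answer: 0 4 50 32 18

Derivation:
'A': A..Z range, ord('A') − ord('A') = 0
'E': A..Z range, ord('E') − ord('A') = 4
'y': a..z range, 26 + ord('y') − ord('a') = 50
'g': a..z range, 26 + ord('g') − ord('a') = 32
'S': A..Z range, ord('S') − ord('A') = 18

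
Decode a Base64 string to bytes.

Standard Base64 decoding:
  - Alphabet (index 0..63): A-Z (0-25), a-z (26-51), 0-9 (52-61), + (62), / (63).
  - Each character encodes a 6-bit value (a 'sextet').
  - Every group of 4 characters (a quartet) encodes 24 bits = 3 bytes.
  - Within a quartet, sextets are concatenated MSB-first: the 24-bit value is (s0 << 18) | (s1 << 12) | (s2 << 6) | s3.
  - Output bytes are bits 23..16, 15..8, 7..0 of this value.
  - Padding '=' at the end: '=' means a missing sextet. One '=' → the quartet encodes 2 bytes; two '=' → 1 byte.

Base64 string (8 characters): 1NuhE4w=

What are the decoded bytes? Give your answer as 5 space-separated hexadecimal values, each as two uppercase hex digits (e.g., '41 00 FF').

Answer: D4 DB A1 13 8C

Derivation:
After char 0 ('1'=53): chars_in_quartet=1 acc=0x35 bytes_emitted=0
After char 1 ('N'=13): chars_in_quartet=2 acc=0xD4D bytes_emitted=0
After char 2 ('u'=46): chars_in_quartet=3 acc=0x3536E bytes_emitted=0
After char 3 ('h'=33): chars_in_quartet=4 acc=0xD4DBA1 -> emit D4 DB A1, reset; bytes_emitted=3
After char 4 ('E'=4): chars_in_quartet=1 acc=0x4 bytes_emitted=3
After char 5 ('4'=56): chars_in_quartet=2 acc=0x138 bytes_emitted=3
After char 6 ('w'=48): chars_in_quartet=3 acc=0x4E30 bytes_emitted=3
Padding '=': partial quartet acc=0x4E30 -> emit 13 8C; bytes_emitted=5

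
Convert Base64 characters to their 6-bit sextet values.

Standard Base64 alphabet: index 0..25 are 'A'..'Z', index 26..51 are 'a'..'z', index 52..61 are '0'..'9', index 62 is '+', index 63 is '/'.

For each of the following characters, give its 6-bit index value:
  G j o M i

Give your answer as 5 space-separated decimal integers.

'G': A..Z range, ord('G') − ord('A') = 6
'j': a..z range, 26 + ord('j') − ord('a') = 35
'o': a..z range, 26 + ord('o') − ord('a') = 40
'M': A..Z range, ord('M') − ord('A') = 12
'i': a..z range, 26 + ord('i') − ord('a') = 34

Answer: 6 35 40 12 34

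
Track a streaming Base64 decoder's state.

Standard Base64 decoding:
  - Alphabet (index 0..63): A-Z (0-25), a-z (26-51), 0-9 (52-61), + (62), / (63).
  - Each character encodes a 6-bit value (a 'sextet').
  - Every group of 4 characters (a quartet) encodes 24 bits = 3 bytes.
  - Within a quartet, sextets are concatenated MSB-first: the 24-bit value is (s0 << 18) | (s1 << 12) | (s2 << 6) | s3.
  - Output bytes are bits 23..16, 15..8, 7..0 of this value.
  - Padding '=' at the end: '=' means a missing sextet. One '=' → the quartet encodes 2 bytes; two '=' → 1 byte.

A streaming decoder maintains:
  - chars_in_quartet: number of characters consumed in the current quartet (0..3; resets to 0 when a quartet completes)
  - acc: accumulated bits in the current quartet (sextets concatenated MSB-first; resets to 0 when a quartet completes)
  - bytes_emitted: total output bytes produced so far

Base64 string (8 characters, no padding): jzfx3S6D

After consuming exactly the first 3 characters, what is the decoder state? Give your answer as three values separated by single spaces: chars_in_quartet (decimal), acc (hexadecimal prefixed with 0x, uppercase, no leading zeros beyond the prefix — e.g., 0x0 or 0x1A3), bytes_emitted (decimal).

Answer: 3 0x23CDF 0

Derivation:
After char 0 ('j'=35): chars_in_quartet=1 acc=0x23 bytes_emitted=0
After char 1 ('z'=51): chars_in_quartet=2 acc=0x8F3 bytes_emitted=0
After char 2 ('f'=31): chars_in_quartet=3 acc=0x23CDF bytes_emitted=0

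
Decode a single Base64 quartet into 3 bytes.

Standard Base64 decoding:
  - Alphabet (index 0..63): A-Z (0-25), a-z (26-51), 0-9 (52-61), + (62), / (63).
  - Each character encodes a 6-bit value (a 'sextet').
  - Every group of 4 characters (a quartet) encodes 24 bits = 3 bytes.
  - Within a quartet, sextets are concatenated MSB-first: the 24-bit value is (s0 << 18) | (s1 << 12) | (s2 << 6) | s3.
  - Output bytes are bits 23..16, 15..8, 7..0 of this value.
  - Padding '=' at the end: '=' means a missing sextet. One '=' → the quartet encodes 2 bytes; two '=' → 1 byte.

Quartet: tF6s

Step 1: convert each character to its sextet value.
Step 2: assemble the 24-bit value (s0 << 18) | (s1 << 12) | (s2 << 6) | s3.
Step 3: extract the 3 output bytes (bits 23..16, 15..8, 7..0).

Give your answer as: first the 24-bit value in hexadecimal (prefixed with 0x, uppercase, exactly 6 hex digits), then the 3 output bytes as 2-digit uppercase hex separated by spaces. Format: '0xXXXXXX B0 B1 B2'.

Answer: 0xB45EAC B4 5E AC

Derivation:
Sextets: t=45, F=5, 6=58, s=44
24-bit: (45<<18) | (5<<12) | (58<<6) | 44
      = 0xB40000 | 0x005000 | 0x000E80 | 0x00002C
      = 0xB45EAC
Bytes: (v>>16)&0xFF=B4, (v>>8)&0xFF=5E, v&0xFF=AC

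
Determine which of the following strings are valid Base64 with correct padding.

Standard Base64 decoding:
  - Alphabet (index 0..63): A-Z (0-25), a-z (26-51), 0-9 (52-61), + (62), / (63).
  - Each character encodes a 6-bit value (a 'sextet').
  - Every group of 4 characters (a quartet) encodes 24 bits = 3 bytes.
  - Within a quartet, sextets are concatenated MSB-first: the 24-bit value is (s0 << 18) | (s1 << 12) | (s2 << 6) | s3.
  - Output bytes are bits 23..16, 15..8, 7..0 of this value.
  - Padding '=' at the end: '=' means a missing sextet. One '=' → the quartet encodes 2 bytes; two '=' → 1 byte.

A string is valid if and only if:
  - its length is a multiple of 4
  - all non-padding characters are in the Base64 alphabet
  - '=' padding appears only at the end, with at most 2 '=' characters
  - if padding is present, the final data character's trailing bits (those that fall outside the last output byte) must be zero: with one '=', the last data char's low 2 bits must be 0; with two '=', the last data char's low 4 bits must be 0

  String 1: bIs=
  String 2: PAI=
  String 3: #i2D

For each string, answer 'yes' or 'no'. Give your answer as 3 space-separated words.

Answer: yes yes no

Derivation:
String 1: 'bIs=' → valid
String 2: 'PAI=' → valid
String 3: '#i2D' → invalid (bad char(s): ['#'])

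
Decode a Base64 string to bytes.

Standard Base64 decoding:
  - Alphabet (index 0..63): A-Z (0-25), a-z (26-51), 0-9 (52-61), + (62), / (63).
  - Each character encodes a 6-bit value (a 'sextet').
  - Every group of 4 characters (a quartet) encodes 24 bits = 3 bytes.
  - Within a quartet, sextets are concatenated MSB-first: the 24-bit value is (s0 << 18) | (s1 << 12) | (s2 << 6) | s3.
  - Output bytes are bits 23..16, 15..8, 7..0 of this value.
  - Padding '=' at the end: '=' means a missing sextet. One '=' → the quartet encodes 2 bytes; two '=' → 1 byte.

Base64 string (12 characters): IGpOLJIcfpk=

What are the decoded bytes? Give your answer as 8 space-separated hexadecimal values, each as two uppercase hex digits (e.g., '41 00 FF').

Answer: 20 6A 4E 2C 92 1C 7E 99

Derivation:
After char 0 ('I'=8): chars_in_quartet=1 acc=0x8 bytes_emitted=0
After char 1 ('G'=6): chars_in_quartet=2 acc=0x206 bytes_emitted=0
After char 2 ('p'=41): chars_in_quartet=3 acc=0x81A9 bytes_emitted=0
After char 3 ('O'=14): chars_in_quartet=4 acc=0x206A4E -> emit 20 6A 4E, reset; bytes_emitted=3
After char 4 ('L'=11): chars_in_quartet=1 acc=0xB bytes_emitted=3
After char 5 ('J'=9): chars_in_quartet=2 acc=0x2C9 bytes_emitted=3
After char 6 ('I'=8): chars_in_quartet=3 acc=0xB248 bytes_emitted=3
After char 7 ('c'=28): chars_in_quartet=4 acc=0x2C921C -> emit 2C 92 1C, reset; bytes_emitted=6
After char 8 ('f'=31): chars_in_quartet=1 acc=0x1F bytes_emitted=6
After char 9 ('p'=41): chars_in_quartet=2 acc=0x7E9 bytes_emitted=6
After char 10 ('k'=36): chars_in_quartet=3 acc=0x1FA64 bytes_emitted=6
Padding '=': partial quartet acc=0x1FA64 -> emit 7E 99; bytes_emitted=8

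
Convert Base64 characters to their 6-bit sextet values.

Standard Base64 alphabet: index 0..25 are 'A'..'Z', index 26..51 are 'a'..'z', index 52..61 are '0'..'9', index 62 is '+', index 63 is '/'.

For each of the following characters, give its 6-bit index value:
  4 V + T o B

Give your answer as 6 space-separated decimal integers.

'4': 0..9 range, 52 + ord('4') − ord('0') = 56
'V': A..Z range, ord('V') − ord('A') = 21
'+': index 62
'T': A..Z range, ord('T') − ord('A') = 19
'o': a..z range, 26 + ord('o') − ord('a') = 40
'B': A..Z range, ord('B') − ord('A') = 1

Answer: 56 21 62 19 40 1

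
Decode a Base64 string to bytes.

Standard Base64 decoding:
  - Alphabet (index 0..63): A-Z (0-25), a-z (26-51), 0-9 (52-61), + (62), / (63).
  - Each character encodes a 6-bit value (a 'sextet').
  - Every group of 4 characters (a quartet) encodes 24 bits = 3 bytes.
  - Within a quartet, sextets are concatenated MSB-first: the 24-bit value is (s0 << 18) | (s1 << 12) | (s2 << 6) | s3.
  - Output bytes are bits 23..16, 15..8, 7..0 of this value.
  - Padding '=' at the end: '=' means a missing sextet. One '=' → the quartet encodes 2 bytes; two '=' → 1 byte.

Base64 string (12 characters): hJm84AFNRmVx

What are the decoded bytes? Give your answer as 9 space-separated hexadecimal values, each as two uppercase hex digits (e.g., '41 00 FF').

After char 0 ('h'=33): chars_in_quartet=1 acc=0x21 bytes_emitted=0
After char 1 ('J'=9): chars_in_quartet=2 acc=0x849 bytes_emitted=0
After char 2 ('m'=38): chars_in_quartet=3 acc=0x21266 bytes_emitted=0
After char 3 ('8'=60): chars_in_quartet=4 acc=0x8499BC -> emit 84 99 BC, reset; bytes_emitted=3
After char 4 ('4'=56): chars_in_quartet=1 acc=0x38 bytes_emitted=3
After char 5 ('A'=0): chars_in_quartet=2 acc=0xE00 bytes_emitted=3
After char 6 ('F'=5): chars_in_quartet=3 acc=0x38005 bytes_emitted=3
After char 7 ('N'=13): chars_in_quartet=4 acc=0xE0014D -> emit E0 01 4D, reset; bytes_emitted=6
After char 8 ('R'=17): chars_in_quartet=1 acc=0x11 bytes_emitted=6
After char 9 ('m'=38): chars_in_quartet=2 acc=0x466 bytes_emitted=6
After char 10 ('V'=21): chars_in_quartet=3 acc=0x11995 bytes_emitted=6
After char 11 ('x'=49): chars_in_quartet=4 acc=0x466571 -> emit 46 65 71, reset; bytes_emitted=9

Answer: 84 99 BC E0 01 4D 46 65 71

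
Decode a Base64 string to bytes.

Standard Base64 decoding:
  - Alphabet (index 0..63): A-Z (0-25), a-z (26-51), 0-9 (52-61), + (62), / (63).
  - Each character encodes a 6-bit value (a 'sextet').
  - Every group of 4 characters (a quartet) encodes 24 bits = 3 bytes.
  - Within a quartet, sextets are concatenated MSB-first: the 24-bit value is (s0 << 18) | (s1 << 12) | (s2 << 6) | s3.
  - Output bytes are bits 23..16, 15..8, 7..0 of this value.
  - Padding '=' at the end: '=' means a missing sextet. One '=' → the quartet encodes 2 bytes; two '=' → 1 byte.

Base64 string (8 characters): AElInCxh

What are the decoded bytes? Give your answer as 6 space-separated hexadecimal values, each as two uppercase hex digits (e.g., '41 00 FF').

Answer: 00 49 48 9C 2C 61

Derivation:
After char 0 ('A'=0): chars_in_quartet=1 acc=0x0 bytes_emitted=0
After char 1 ('E'=4): chars_in_quartet=2 acc=0x4 bytes_emitted=0
After char 2 ('l'=37): chars_in_quartet=3 acc=0x125 bytes_emitted=0
After char 3 ('I'=8): chars_in_quartet=4 acc=0x4948 -> emit 00 49 48, reset; bytes_emitted=3
After char 4 ('n'=39): chars_in_quartet=1 acc=0x27 bytes_emitted=3
After char 5 ('C'=2): chars_in_quartet=2 acc=0x9C2 bytes_emitted=3
After char 6 ('x'=49): chars_in_quartet=3 acc=0x270B1 bytes_emitted=3
After char 7 ('h'=33): chars_in_quartet=4 acc=0x9C2C61 -> emit 9C 2C 61, reset; bytes_emitted=6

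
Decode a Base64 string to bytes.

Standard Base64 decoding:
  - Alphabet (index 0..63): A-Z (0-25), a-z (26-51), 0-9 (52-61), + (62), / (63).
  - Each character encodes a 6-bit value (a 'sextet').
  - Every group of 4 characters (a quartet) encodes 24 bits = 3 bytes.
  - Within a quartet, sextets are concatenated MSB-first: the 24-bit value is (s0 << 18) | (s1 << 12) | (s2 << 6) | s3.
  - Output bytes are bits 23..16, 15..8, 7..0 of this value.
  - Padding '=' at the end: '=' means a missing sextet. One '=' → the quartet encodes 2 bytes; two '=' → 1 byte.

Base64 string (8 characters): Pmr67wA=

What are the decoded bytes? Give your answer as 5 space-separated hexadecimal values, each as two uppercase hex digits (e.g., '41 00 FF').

Answer: 3E 6A FA EF 00

Derivation:
After char 0 ('P'=15): chars_in_quartet=1 acc=0xF bytes_emitted=0
After char 1 ('m'=38): chars_in_quartet=2 acc=0x3E6 bytes_emitted=0
After char 2 ('r'=43): chars_in_quartet=3 acc=0xF9AB bytes_emitted=0
After char 3 ('6'=58): chars_in_quartet=4 acc=0x3E6AFA -> emit 3E 6A FA, reset; bytes_emitted=3
After char 4 ('7'=59): chars_in_quartet=1 acc=0x3B bytes_emitted=3
After char 5 ('w'=48): chars_in_quartet=2 acc=0xEF0 bytes_emitted=3
After char 6 ('A'=0): chars_in_quartet=3 acc=0x3BC00 bytes_emitted=3
Padding '=': partial quartet acc=0x3BC00 -> emit EF 00; bytes_emitted=5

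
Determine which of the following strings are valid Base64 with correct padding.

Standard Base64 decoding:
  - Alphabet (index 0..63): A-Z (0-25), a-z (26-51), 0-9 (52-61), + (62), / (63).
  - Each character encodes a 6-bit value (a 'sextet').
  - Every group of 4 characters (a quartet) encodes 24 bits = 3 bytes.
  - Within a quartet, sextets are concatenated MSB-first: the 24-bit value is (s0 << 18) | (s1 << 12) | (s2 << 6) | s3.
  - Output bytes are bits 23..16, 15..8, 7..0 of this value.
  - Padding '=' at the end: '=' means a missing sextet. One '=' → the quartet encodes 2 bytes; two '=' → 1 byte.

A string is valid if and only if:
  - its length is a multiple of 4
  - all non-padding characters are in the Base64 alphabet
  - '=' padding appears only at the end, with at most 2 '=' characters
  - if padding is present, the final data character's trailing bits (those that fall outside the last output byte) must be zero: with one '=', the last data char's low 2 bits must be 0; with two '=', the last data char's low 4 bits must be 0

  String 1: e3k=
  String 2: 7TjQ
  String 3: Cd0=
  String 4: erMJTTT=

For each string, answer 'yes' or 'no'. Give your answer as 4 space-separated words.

String 1: 'e3k=' → valid
String 2: '7TjQ' → valid
String 3: 'Cd0=' → valid
String 4: 'erMJTTT=' → invalid (bad trailing bits)

Answer: yes yes yes no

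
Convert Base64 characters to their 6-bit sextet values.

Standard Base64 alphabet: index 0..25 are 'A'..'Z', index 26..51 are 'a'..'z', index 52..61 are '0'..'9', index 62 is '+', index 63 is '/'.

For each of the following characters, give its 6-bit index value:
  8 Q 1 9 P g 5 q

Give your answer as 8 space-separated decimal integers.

Answer: 60 16 53 61 15 32 57 42

Derivation:
'8': 0..9 range, 52 + ord('8') − ord('0') = 60
'Q': A..Z range, ord('Q') − ord('A') = 16
'1': 0..9 range, 52 + ord('1') − ord('0') = 53
'9': 0..9 range, 52 + ord('9') − ord('0') = 61
'P': A..Z range, ord('P') − ord('A') = 15
'g': a..z range, 26 + ord('g') − ord('a') = 32
'5': 0..9 range, 52 + ord('5') − ord('0') = 57
'q': a..z range, 26 + ord('q') − ord('a') = 42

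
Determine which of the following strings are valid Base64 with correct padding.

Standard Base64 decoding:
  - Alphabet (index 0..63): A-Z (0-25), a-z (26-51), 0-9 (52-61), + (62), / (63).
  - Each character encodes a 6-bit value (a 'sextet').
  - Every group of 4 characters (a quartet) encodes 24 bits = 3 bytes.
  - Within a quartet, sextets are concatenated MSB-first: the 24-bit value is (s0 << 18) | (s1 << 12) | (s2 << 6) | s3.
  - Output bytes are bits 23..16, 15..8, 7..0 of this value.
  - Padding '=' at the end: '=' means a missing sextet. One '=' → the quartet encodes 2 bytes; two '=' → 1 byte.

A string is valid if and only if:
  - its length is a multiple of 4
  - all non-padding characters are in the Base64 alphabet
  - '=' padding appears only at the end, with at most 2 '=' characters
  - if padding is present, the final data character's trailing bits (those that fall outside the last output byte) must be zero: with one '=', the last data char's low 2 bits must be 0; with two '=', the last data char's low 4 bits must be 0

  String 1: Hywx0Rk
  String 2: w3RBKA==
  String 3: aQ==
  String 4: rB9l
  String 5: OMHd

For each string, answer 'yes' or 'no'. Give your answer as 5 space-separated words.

Answer: no yes yes yes yes

Derivation:
String 1: 'Hywx0Rk' → invalid (len=7 not mult of 4)
String 2: 'w3RBKA==' → valid
String 3: 'aQ==' → valid
String 4: 'rB9l' → valid
String 5: 'OMHd' → valid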